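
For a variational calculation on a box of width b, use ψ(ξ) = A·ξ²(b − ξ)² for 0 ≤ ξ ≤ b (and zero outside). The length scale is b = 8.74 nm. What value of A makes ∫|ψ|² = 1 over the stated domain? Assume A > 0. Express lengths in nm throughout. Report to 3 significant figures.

We need A² ∫|f|² dξ = 1, taking the integral from 0 to b.
∫|ψ|² dξ = A²·(b^9/630).
Hence A² = 1/[b^9/630].
Plugging in b = 8.74 yields A = 0.001455.

A ≈ 0.00146 nm^(-9/2)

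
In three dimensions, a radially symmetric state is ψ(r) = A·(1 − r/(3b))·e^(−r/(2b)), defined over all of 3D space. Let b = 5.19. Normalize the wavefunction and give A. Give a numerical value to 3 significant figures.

A ≈ 0.0292

The normalization condition is ∫|ψ|² 4πr² dr = 1 from 0 to ∞.
(Spherical symmetry: dV = 4πr² dr.)
Using ∫₀^∞ rⁿ e^(−αr) dr = n!/αⁿ⁺¹, carrying out the integral gives A² · 8·π·b^3/3.
Hence A² = 1/[8·π·b^3/3].
With b = 5.19: A² = 0.0008538 and A = 0.02922.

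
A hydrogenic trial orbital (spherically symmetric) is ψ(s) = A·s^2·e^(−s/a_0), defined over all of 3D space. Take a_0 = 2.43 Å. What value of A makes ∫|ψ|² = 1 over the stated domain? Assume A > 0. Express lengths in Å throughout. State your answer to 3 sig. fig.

A ≈ 0.00532 Å^(-7/2)

Require ∫ |ψ|² 4πs² ds = 1 over the whole domain.
(Spherical symmetry: dV = 4πs² ds.)
Using ∫₀^∞ sⁿ e^(−αs) ds = n!/αⁿ⁺¹, with ψ = A·s^2·e^(−s/a_0), the integral evaluates to A²·[45·π·a_0^7/2].
Hence A² = 1/[45·π·a_0^7/2].
With a_0 = 2.43: A² = 0.00002828 and A = 0.005318.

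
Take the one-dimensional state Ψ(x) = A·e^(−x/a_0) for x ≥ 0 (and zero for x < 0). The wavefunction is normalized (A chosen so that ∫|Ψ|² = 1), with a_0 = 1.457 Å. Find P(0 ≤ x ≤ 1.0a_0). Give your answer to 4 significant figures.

P ≈ 0.8647

P = ∫_{0}^{1.0a_0} |Ψ(x)|² dx.
The normalization integral ∫|Ψ|²dx over the whole domain equals a_0/2·A², and A² cancels in the ratio.
Substituting u = x/a_0, A² and the length scale cancel in the ratio: P = ∫_{0}^{1.0} e^(-2·u) du / ∫_{0}^{∞} e^(-2·u) du.
Using ∫ e^(-2·u) du = -e^(-2·u)/2, the numerator is 1/2 - e^(-2)/2 and the denominator is 1/2.
This works out to P = 0.86466.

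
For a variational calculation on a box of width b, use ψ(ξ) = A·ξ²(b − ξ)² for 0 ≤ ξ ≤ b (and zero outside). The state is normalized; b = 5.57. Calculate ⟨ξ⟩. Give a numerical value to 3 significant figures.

⟨ξ⟩ ≈ 2.79

The expectation value is the |ψ|²-weighted average of ξ: ∫ ξ|ψ|² dξ.
Since the A² factors cancel between numerator and denominator, ⟨ξ⟩ = b/2.
Putting b = 5.57 gives 2.785.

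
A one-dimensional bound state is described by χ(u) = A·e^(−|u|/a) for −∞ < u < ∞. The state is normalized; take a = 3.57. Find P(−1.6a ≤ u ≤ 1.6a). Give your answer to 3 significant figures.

P ≈ 0.959

The probability is P = ∫ |χ|² du over [−1.6a, 1.6a].
The normalization integral ∫|χ|²du over the whole domain equals a·A², and A² cancels in the ratio.
By symmetry take twice the u ≥ 0 contribution in numerator and denominator; the 2's cancel. Substituting t = u/a, A² and the length scale cancel in the ratio: P = ∫_{0}^{1.6} e^(-2·t) dt / ∫_{0}^{∞} e^(-2·t) dt.
Using ∫ e^(-2·t) dt = -e^(-2·t)/2, the numerator is 1/2 - e^(-16/5)/2 and the denominator is 1/2.
This works out to P = 0.9592.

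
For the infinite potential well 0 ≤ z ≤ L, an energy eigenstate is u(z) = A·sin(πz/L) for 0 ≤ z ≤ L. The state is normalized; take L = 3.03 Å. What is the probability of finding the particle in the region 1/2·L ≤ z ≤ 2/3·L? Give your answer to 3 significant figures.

P ≈ 0.304

P = ∫_{1/2·L}^{2/3·L} |u(z)|² dz.
With A² fixed by ∫|u|² = 1, i.e. A² = (L/2)^(−1), substitute and integrate.
Let t = z/L; then A² and the length scale cancel, so P = ∫_{1/2}^{2/3} sin(π·t)^2 dt ÷ ∫_{0}^{1} sin(π·t)^2 dt.
Using ∫ sin(π·t)^2 dt = t/2 - sin(2·π·t)/(4·π), the numerator is √(3)/(8·π) + 1/12 and the denominator is 1/2.
Taking the ratio, P = (√(3)/4 + π/6)/π.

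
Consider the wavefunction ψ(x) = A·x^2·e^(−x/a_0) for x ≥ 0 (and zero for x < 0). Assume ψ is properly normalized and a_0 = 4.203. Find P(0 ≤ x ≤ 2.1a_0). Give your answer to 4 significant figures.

P ≈ 0.4102

P = ∫_{0}^{2.1a_0} |ψ(x)|² dx.
The normalization integral ∫|ψ|²dx over the whole domain equals 3·a_0^5/4·A², and A² cancels in the ratio.
In terms of u = x/a_0 (A² and the length scale cancel between numerator and denominator), P = [∫_{0}^{2.1} u^4·e^(-2·u) du] / [∫_{0}^{∞} u^4·e^(-2·u) du].
Using ∫ u^4·e^(-2·u) du = -(u^4/2 + u^3 + 3·u^2/2 + 3·u/2 + 3/4)·e^(-2·u), the numerator is ≈ 0.307630 and the denominator is 3/4.
This works out to P = 0.41017.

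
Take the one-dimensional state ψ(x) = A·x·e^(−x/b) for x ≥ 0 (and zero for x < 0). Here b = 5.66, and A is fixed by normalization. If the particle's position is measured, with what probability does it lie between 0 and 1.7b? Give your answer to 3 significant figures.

|ψ|² is the probability density, so P = ∫_{0}^{1.7b} |ψ|² dx.
Since A² = 1/(b^3/4), this is the region integral divided by the full normalization integral.
Substituting u = x/b, A² and the length scale cancel in the ratio: P = ∫_{0}^{1.7} u^2·e^(-2·u) du / ∫_{0}^{∞} u^2·e^(-2·u) du.
An antiderivative of u^2·e^(-2·u) is -(2·u^2 + 2·u + 1)·e^(-2·u)/4; evaluating from 0 to 1.7 gives 1/4 - 509·e^(-17/5)/200, while the full integral is 1/4.
Taking the ratio, P = 0.6603.

P ≈ 0.660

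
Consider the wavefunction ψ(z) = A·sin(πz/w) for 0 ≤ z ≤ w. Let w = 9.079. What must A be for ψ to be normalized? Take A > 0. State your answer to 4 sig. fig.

Require ∫ |ψ|² dz = 1 over the whole domain.
With ∫₀^w sin²(nπz/w) dz = w/2, carrying out the integral gives A² · w/2.
So A² = (w/2)^(−1).
With w = 9.079: A² = 0.22029 and A = 0.46935.

A ≈ 0.4693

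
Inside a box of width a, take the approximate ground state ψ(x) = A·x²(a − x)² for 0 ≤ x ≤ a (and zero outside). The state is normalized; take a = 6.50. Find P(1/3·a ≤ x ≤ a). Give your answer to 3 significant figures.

P ≈ 0.855

P = ∫_{1/3·a}^{a} |ψ(x)|² dx.
With A² fixed by ∫|ψ|² = 1, i.e. A² = (a^9/630)^(−1), substitute and integrate.
Let u = x/a; then A² and the length scale cancel, so P = ∫_{1/3}^{1} u^4·(1 - u)^4 du ÷ ∫_{0}^{1} u^4·(1 - u)^4 du.
Using ∫ u^4·(1 - u)^4 du = u^5·(70·u^4 - 315·u^3 + 540·u^2 - 420·u + 126)/630, the numerator is ≈ 0.0013574 and the denominator is 1/630.
Evaluating gives P = 0.8552.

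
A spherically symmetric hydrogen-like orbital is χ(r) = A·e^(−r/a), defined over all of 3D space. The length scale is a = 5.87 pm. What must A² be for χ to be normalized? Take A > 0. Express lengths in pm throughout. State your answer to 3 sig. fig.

The normalization condition is ∫|χ|² 4πr² dr = 1 from 0 to ∞.
With ∫₀^∞ r^2 e^(−αr) dr = 2!/α^3, the integral (without the A² prefactor) comes out to π·a^3.
Substituting a = 5.87 gives A² = 0.001574, so A = 0.03967.

A^2 ≈ 0.00157 pm^(-3)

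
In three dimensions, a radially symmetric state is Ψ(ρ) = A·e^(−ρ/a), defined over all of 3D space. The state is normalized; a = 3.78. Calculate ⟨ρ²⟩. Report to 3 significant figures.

The expectation value is the |Ψ|²-weighted average of ρ^2: ∫ ρ^2|Ψ|² 4πρ² dρ.
Recall ∫₀^∞ ρ^m e^(−ρ/β) dρ = m!·β^(m+1), evaluating both integrals, ⟨ρ²⟩ = 3·a^2.
With a = 3.78, ⟨ρ^2⟩ = 42.87.

⟨ρ^2⟩ ≈ 42.9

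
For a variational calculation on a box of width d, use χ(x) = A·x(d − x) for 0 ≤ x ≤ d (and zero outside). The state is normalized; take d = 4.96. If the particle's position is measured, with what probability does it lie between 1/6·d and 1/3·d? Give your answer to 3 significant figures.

|χ|² is the probability density, so P = ∫_{1/6·d}^{1/3·d} |χ|² dx.
The normalization integral ∫|χ|²dx over the whole domain equals d^5/30·A², and A² cancels in the ratio.
Let u = x/d; then A² and the length scale cancel, so P = ∫_{1/6}^{1/3} u^2·(1 - u)^2 du ÷ ∫_{0}^{1} u^2·(1 - u)^2 du.
With ∫ u^2·(1 - u)^2 du = u^3·(6·u^2 - 15·u + 10)/30 + C, the region integral is ≈ 0.0058128 and the full one is 1/30.
This works out to P = 113/648.

P ≈ 0.174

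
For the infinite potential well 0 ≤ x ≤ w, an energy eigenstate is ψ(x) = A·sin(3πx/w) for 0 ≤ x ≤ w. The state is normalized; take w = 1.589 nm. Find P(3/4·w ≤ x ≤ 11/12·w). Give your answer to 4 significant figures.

The probability is P = ∫ |ψ|² dx over [3/4·w, 11/12·w].
With A² fixed by ∫|ψ|² = 1, i.e. A² = (w/2)^(−1), substitute and integrate.
Let u = x/w; then A² and the length scale cancel, so P = ∫_{3/4}^{11/12} sin(3·π·u)^2 du ÷ ∫_{0}^{1} sin(3·π·u)^2 du.
An antiderivative of sin(3·π·u)^2 is u/2 - sin(6·π·u)/(12·π); evaluating from 3/4 to 11/12 gives 1/(6·π) + 1/12, while the full integral is 1/2.
Evaluating gives P = (2 + π)/(6·π).

P ≈ 0.2728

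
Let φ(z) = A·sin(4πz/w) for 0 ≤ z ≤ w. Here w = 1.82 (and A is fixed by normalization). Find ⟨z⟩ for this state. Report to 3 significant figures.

⟨z⟩ ≈ 0.910

By definition ⟨z⟩ = ∫ z |φ(z)|² dz.
Using sin²θ = (1 − cos 2θ)/2, the ratio of the moment integral to the normalization integral gives ⟨z⟩ = w/2.
With w = 1.82, ⟨z⟩ = 0.9100.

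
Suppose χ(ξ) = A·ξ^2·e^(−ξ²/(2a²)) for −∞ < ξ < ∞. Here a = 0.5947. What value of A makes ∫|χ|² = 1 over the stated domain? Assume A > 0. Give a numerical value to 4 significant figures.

A ≈ 3.180

Require ∫ |χ|² dξ = 1 over the whole domain.
Differentiating ∫e^(−αξ²) dξ = √(π/α) under α to get the higher moments, carrying out the integral gives A² · 3·√(π)·a^5/4.
Hence A² = 1/[3·√(π)·a^5/4].
Plugging in a = 0.5947 yields A = 3.1801.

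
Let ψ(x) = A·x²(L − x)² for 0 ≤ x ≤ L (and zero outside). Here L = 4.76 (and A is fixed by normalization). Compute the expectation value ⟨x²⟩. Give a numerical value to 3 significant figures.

The expectation value is the |ψ|²-weighted average of x^2: ∫ x^2|ψ|² dx.
The ratio of the moment integral to the normalization integral gives ⟨x²⟩ = 3·L^2/11.
With L = 4.76, ⟨x^2⟩ = 6.179.

⟨x^2⟩ ≈ 6.18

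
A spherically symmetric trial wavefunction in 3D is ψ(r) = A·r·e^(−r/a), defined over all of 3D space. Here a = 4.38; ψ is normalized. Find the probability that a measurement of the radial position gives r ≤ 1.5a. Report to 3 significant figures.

Integrate the radial probability density 4πr²|ψ|² over r ≤ 1.5a.
A² is fixed by ∫₀^∞ 4πr²|ψ|² dr = 1, i.e. A² = (3·π·a^5)^(−1).
Let u = r/a; then A², 4π and the length scale all cancel, so P = ∫_{0}^{1.5} u^4·e^(-2·u) du ÷ ∫_{0}^{∞} u^4·e^(-2·u) du.
Using ∫ u^4·e^(-2·u) du = -(u^4/2 + u^3 + 3·u^2/2 + 3·u/2 + 3/4)·e^(-2·u), the numerator is 3/4 - 393·e^(-3)/32 and the denominator is 3/4.
The region integral divided by the full integral gives P = 0.1847.

P ≈ 0.185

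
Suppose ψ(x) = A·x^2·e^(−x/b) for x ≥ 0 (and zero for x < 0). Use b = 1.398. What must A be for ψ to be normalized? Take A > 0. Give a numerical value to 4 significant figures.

A ≈ 0.4997

We need A² ∫|f|² dx = 1, taking the integral from 0 to ∞.
Using ∫₀^∞ xⁿ e^(−αx) dx = n!/αⁿ⁺¹, the integral (without the A² prefactor) comes out to 3·b^5/4.
Hence A² = 1/[3·b^5/4].
With b = 1.398: A² = 0.24969 and A = 0.49969.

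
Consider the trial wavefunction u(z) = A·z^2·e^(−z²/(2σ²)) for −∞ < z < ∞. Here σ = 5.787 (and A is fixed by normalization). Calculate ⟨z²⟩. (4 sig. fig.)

⟨z^2⟩ ≈ 83.72

The expectation value is the |u|²-weighted average of z^2: ∫ z^2|u|² dz.
With ∫_{−∞}^{∞} z^(2m) e^(−αz²) dz = (2m−1)!!·√π / (2^m α^(m+1/2)), the ratio of the moment integral to the normalization integral gives ⟨z²⟩ = 5·σ^2/2.
Putting σ = 5.787 gives 83.723.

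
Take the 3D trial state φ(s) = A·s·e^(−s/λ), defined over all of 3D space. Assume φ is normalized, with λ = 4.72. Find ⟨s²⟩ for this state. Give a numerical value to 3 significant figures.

⟨s^2⟩ ≈ 167

The expectation value is the |φ|²-weighted average of s^2: ∫ s^2|φ|² 4πs² ds.
Since the A² factors cancel between numerator and denominator, ⟨s²⟩ = 15·λ^2/2.
With λ = 4.72, ⟨s^2⟩ = 167.1.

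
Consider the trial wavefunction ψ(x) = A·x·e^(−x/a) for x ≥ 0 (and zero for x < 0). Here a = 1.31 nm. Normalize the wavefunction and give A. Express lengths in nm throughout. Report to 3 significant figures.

A ≈ 1.33 nm^(-3/2)

Normalization requires ∫|ψ|² dx = 1, integrated from 0 to ∞.
With ∫₀^∞ x^2 e^(−αx) dx = 2!/α^3, carrying out the integral gives A² · a^3/4.
With a = 1.31: A² = 1.779 and A = 1.334.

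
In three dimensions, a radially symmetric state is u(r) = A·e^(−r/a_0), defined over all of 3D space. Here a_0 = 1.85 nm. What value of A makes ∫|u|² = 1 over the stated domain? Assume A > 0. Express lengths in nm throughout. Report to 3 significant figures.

Require ∫ |u|² 4πr² dr = 1 over the whole domain.
The angular integral contributes 4π, leaving ∫₀^∞ r²|u|² dr.
With u = A·e^(−r/a_0), the integral evaluates to A²·[π·a_0^3].
Hence A² = 1/[π·a_0^3].
Substituting a_0 = 1.85 gives A² = 0.05027, so A = 0.2242.

A ≈ 0.224 nm^(-3/2)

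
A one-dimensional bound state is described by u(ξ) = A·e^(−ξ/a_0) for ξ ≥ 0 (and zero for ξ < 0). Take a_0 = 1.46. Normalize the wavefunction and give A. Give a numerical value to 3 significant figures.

The normalization condition is ∫|u|² dξ = 1 from 0 to ∞.
Recall ∫₀^∞ ξ^m e^(−ξ/β) dξ = m!·β^(m+1), ∫|u|² dξ = A²·(a_0/2).
Hence A² = 1/[a_0/2].
Plugging in a_0 = 1.46 yields A = 1.170.

A ≈ 1.17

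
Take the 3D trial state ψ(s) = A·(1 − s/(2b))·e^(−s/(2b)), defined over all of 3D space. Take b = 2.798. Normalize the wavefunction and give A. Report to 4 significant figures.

A ≈ 0.04262

Normalization requires ∫|ψ|² 4πs² ds = 1, integrated from 0 to ∞.
In 3D with spherical symmetry the volume element is 4πs² ds.
With ∫₀^∞ s^4 e^(−αs) ds = 4!/α^5, ∫|ψ|² 4πs² ds = A²·(8·π·b^3).
Substituting b = 2.798 gives A² = 0.0018164, so A = 0.042620.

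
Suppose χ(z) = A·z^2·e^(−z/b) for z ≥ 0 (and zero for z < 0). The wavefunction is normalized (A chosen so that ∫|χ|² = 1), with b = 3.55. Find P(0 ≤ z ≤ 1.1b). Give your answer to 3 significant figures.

P ≈ 0.0725

P = ∫_{0}^{1.1b} |χ(z)|² dz.
Since A² = 1/(3·b^5/4), this is the region integral divided by the full normalization integral.
Let u = z/b; then A² and the length scale cancel, so P = ∫_{0}^{1.1} u^4·e^(-2·u) du ÷ ∫_{0}^{∞} u^4·e^(-2·u) du.
An antiderivative of u^4·e^(-2·u) is -(u^4/2 + u^3 + 3·u^2/2 + 3·u/2 + 3/4)·e^(-2·u); evaluating from 0 to 1.1 gives ≈ 0.054372, while the full integral is 3/4.
This works out to P = 0.07250.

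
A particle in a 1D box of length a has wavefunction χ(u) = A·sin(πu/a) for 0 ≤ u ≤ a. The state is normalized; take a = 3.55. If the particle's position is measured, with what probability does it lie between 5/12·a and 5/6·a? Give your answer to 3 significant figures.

P ≈ 0.634

|χ|² is the probability density, so P = ∫_{5/12·a}^{5/6·a} |χ|² du.
Since A² = 1/(a/2), this is the region integral divided by the full normalization integral.
Let t = u/a; then A² and the length scale cancel, so P = ∫_{5/12}^{5/6} sin(π·t)^2 dt ÷ ∫_{0}^{1} sin(π·t)^2 dt.
Using ∫ sin(π·t)^2 dt = t/2 - sin(2·π·t)/(4·π), the numerator is 1/(8·π) + √(3)/(8·π) + 5/24 and the denominator is 1/2.
Taking the ratio, P = (3 + 3·√(3) + 5·π)/(12·π).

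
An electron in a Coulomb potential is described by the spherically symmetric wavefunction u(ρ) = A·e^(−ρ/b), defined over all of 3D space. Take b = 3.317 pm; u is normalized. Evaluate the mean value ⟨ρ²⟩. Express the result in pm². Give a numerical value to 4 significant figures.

⟨ρ²⟩ = ∫ ρ^2 |u|² 4πρ² dρ over the full domain.
The ratio of the moment integral to the normalization integral gives ⟨ρ²⟩ = 3·b^2.
With b = 3.317, ⟨ρ^2⟩ = 33.007.

⟨ρ^2⟩ ≈ 33.01 pm^2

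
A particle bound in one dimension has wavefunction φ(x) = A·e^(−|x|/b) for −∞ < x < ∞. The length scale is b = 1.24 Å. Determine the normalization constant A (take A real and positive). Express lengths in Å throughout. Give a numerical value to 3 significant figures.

Normalization requires ∫|φ|² dx = 1, integrated from −∞ to ∞.
∫|φ|² dx = A²·(b).
Setting this equal to 1 gives A² = 1/(b).
Plugging in b = 1.24 yields A = 0.8980.

A ≈ 0.898 Å^(-1/2)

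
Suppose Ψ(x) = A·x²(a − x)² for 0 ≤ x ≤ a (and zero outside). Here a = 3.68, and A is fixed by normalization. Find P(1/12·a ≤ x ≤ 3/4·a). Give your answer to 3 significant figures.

The probability is P = ∫ |Ψ|² dx over [1/12·a, 3/4·a].
The normalization integral ∫|Ψ|²dx over the whole domain equals a^9/630·A², and A² cancels in the ratio.
Let u = x/a; then A² and the length scale cancel, so P = ∫_{1/12}^{3/4} u^4·(1 - u)^4 du ÷ ∫_{0}^{1} u^4·(1 - u)^4 du.
An antiderivative of u^4·(1 - u)^4 is u^5·(70·u^4 - 315·u^3 + 540·u^2 - 420·u + 126)/630; evaluating from 1/12 to 3/4 gives ≈ 0.0015090, while the full integral is 1/630.
This works out to P = 0.9507.

P ≈ 0.951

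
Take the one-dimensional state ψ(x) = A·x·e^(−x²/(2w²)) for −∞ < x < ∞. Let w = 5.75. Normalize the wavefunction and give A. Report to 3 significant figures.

The normalization condition is ∫|ψ|² dx = 1 from −∞ to ∞.
Differentiating ∫e^(−αx²) dx = √(π/α) under α to get the higher moments, carrying out the integral gives A² · √(π)·w^3/2.
Setting this equal to 1 gives A² = 1/(√(π)·w^3/2).
Substituting w = 5.75 gives A² = 0.005935, so A = 0.07704.

A ≈ 0.0770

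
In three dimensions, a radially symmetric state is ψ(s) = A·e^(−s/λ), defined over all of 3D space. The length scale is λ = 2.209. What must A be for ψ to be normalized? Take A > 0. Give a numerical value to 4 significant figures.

The normalization condition is ∫|ψ|² 4πs² ds = 1 from 0 to ∞.
(Spherical symmetry: dV = 4πs² ds.)
Recall ∫₀^∞ s^m e^(−s/β) ds = m!·β^(m+1), with ψ = A·e^(−s/λ), the integral evaluates to A²·[π·λ^3].
With λ = 2.209: A² = 0.029530 and A = 0.17184.

A ≈ 0.1718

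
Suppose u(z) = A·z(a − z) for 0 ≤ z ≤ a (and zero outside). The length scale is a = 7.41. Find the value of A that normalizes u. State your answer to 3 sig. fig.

A ≈ 0.0366

Require ∫ |u|² dz = 1 over the whole domain.
Expanding the polynomial and integrating term by term, ∫|u|² dz = A²·(a^5/30).
So A² = (a^5/30)^(−1).
Plugging in a = 7.41 yields A = 0.03665.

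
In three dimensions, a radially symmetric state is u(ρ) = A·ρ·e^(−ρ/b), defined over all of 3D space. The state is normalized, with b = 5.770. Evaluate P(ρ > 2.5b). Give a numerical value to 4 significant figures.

With dV = 4πρ²dρ, the probability is ∫|u|² dV over ρ > 2.5b.
The full normalization integral is A²·[3·π·b^5] = 1, fixing A².
Substituting t = ρ/b, A², 4π and the length scale all cancel in the ratio: P = ∫_{2.5}^{∞} t^4·e^(-2·t) dt / ∫_{0}^{∞} t^4·e^(-2·t) dt.
Using ∫ t^4·e^(-2·t) dt = -(t^4/2 + t^3 + 3·t^2/2 + 3·t/2 + 3/4)·e^(-2·t), the numerator is 1569·e^(-5)/32 and the denominator is 3/4.
The region integral divided by the full integral gives P = 0.44049.

P ≈ 0.4405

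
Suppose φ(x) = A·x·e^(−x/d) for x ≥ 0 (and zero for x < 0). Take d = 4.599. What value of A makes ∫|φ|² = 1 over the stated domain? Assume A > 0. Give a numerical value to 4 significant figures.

A ≈ 0.2028

Normalization requires ∫|φ|² dx = 1, integrated from 0 to ∞.
Carrying out the integral gives A² · d^3/4.
Setting this equal to 1 gives A² = 1/(d^3/4).
Plugging in d = 4.599 yields A = 0.20278.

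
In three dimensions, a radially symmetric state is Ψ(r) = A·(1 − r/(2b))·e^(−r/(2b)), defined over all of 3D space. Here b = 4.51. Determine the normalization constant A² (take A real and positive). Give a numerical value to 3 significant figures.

We need A² ∫|f|² 4πr² dr = 1, taking the integral from 0 to ∞.
With ∫₀^∞ r^4 e^(−αr) dr = 4!/α^5, the integral (without the A² prefactor) comes out to 8·π·b^3.
Plugging in b = 4.51 yields A = 0.02083.

A^2 ≈ 0.000434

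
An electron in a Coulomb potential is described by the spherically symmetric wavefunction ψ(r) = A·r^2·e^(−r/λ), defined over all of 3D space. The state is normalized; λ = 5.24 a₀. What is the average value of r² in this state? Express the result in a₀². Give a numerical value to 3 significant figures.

⟨r²⟩ = ∫ r^2 |ψ|² 4πr² dr over the full domain.
Using ∫₀^∞ rⁿ e^(−αr) dr = n!/αⁿ⁺¹, evaluating both integrals, ⟨r²⟩ = 14·λ^2.
With λ = 5.24, ⟨r^2⟩ = 384.4.

⟨r^2⟩ ≈ 384 a₀^2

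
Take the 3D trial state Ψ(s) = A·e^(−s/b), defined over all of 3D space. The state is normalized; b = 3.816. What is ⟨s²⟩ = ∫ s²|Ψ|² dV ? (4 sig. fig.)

The expectation value is the |Ψ|²-weighted average of s^2: ∫ s^2|Ψ|² 4πs² ds.
Evaluating both integrals, ⟨s²⟩ = 3·b^2.
Putting b = 3.816 gives 43.686.

⟨s^2⟩ ≈ 43.69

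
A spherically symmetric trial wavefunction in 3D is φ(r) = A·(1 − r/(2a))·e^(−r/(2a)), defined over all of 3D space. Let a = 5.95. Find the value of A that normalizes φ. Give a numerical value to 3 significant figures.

Normalization requires ∫|φ|² 4πr² dr = 1, integrated from 0 to ∞.
In 3D with spherical symmetry the volume element is 4πr² dr.
Recall ∫₀^∞ r^m e^(−r/β) dr = m!·β^(m+1), ∫|φ|² 4πr² dr = A²·(8·π·a^3).
So A² = (8·π·a^3)^(−1).
Substituting a = 5.95 gives A² = 0.0001889, so A = 0.01374.

A ≈ 0.0137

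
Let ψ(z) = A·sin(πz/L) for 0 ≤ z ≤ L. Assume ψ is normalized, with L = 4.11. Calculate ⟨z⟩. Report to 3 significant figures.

By definition ⟨z⟩ = ∫ z |ψ(z)|² dz.
Since the A² factors cancel between numerator and denominator, ⟨z⟩ = L/2.
With L = 4.11, ⟨z⟩ = 2.055.

⟨z⟩ ≈ 2.06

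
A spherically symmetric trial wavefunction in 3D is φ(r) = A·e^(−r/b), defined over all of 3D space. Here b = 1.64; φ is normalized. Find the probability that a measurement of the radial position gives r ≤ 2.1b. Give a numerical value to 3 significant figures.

P ≈ 0.790

Integrate the radial probability density 4πr²|φ|² over r ≤ 2.1b.
A² is fixed by ∫₀^∞ 4πr²|φ|² dr = 1, i.e. A² = (π·b^3)^(−1).
Substituting u = r/b, A², 4π and the length scale all cancel in the ratio: P = ∫_{0}^{2.1} u^2·e^(-2·u) du / ∫_{0}^{∞} u^2·e^(-2·u) du.
With ∫ u^2·e^(-2·u) du = -(2·u^2 + 2·u + 1)·e^(-2·u)/4 + C, the region integral is 1/4 - 701·e^(-21/5)/200 and the full one is 1/4.
Taking the ratio yields P = 0.7898.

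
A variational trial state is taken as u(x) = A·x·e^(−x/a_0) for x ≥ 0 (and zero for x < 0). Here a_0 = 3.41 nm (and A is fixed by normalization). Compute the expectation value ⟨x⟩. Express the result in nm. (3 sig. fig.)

⟨x⟩ ≈ 5.12 nm

By definition ⟨x⟩ = ∫ x |u(x)|² dx.
Evaluating both integrals, ⟨x⟩ = 3·a_0/2.
With a_0 = 3.41, ⟨x⟩ = 5.115.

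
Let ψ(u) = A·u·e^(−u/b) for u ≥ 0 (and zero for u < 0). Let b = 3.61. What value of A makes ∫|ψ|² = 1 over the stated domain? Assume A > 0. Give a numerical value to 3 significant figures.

A ≈ 0.292

We need A² ∫|f|² du = 1, taking the integral from 0 to ∞.
The integral (without the A² prefactor) comes out to b^3/4.
Substituting b = 3.61 gives A² = 0.08502, so A = 0.2916.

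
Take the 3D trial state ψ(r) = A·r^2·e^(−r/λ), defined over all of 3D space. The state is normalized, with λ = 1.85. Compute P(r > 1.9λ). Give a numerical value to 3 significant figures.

P ≈ 0.909

Integrate the radial probability density 4πr²|ψ|² over r > 1.9λ.
The full normalization integral is A²·[45·π·λ^7/2] = 1, fixing A².
Substituting u = r/λ, A², 4π and the length scale all cancel in the ratio: P = ∫_{1.9}^{∞} u^6·e^(-2·u) du / ∫_{0}^{∞} u^6·e^(-2·u) du.
Using ∫ u^6·e^(-2·u) du = -(4·u^6 + 12·u^5 + 30·u^4 + 60·u^3 + 90·u^2 + 90·u + 45)·e^(-2·u)/8, the numerator is ≈ 5.1137 and the denominator is 45/8.
This evaluates to P = 0.9091.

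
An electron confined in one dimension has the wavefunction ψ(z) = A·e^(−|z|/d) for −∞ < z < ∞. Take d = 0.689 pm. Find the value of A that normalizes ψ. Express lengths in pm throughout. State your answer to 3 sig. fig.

Normalization requires ∫|ψ|² dz = 1, integrated from −∞ to ∞.
The integral (without the A² prefactor) comes out to d.
So A² = (d)^(−1).
Substituting d = 0.689 gives A² = 1.451, so A = 1.205.

A ≈ 1.20 pm^(-1/2)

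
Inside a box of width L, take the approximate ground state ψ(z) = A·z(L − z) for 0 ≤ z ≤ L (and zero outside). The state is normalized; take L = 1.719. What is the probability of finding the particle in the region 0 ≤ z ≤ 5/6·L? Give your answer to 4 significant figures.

P ≈ 0.9645

|ψ|² is the probability density, so P = ∫_{0}^{5/6·L} |ψ|² dz.
With A² fixed by ∫|ψ|² = 1, i.e. A² = (L^5/30)^(−1), substitute and integrate.
Let u = z/L; then A² and the length scale cancel, so P = ∫_{0}^{5/6} u^2·(1 - u)^2 du ÷ ∫_{0}^{1} u^2·(1 - u)^2 du.
With ∫ u^2·(1 - u)^2 du = u^3·(6·u^2 - 15·u + 10)/30 + C, the region integral is 125/3888 and the full one is 1/30.
Taking the ratio, P = 625/648.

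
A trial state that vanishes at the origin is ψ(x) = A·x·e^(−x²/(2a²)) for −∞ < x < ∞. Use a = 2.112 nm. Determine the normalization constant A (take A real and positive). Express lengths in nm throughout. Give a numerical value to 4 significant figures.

The normalization condition is ∫|ψ|² dx = 1 from −∞ to ∞.
∫|ψ|² dx = A²·(√(π)·a^3/2).
With a = 2.112: A² = 0.11978 and A = 0.34609.

A ≈ 0.3461 nm^(-3/2)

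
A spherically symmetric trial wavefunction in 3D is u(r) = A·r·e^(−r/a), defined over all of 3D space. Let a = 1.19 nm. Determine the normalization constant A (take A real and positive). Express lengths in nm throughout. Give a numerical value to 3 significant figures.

The normalization condition is ∫|u|² 4πr² dr = 1 from 0 to ∞.
The angular integral contributes 4π, leaving ∫₀^∞ r²|u|² dr.
With u = A·r·e^(−r/a), the integral evaluates to A²·[3·π·a^5].
Setting this equal to 1 gives A² = 1/(3·π·a^5).
Plugging in a = 1.19 yields A = 0.2109.

A ≈ 0.211 nm^(-5/2)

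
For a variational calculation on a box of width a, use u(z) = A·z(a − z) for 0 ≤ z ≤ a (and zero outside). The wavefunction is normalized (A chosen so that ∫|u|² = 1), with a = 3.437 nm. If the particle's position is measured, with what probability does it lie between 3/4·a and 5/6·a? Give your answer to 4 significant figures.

The probability is P = ∫ |u|² dz over [3/4·a, 5/6·a].
Since A² = 1/(a^5/30), this is the region integral divided by the full normalization integral.
Let t = z/a; then A² and the length scale cancel, so P = ∫_{3/4}^{5/6} t^2·(1 - t)^2 dt ÷ ∫_{0}^{1} t^2·(1 - t)^2 dt.
With ∫ t^2·(1 - t)^2 dt = t^3·(6·t^2 - 15·t + 10)/30 + C, the region integral is ≈ 0.00226739 and the full one is 1/30.
This works out to P = 0.068022.

P ≈ 0.06802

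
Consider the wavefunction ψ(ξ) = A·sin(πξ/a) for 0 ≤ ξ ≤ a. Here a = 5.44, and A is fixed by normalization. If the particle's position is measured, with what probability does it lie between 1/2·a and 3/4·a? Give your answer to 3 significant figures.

P ≈ 0.409

The probability is P = ∫ |ψ|² dξ over [1/2·a, 3/4·a].
With A² fixed by ∫|ψ|² = 1, i.e. A² = (a/2)^(−1), substitute and integrate.
In terms of u = ξ/a (A² and the length scale cancel between numerator and denominator), P = [∫_{1/2}^{3/4} sin(π·u)^2 du] / [∫_{0}^{1} sin(π·u)^2 du].
With ∫ sin(π·u)^2 du = u/2 - sin(2·π·u)/(4·π) + C, the region integral is 1/(4·π) + 1/8 and the full one is 1/2.
The result is P = (2 + π)/(4·π).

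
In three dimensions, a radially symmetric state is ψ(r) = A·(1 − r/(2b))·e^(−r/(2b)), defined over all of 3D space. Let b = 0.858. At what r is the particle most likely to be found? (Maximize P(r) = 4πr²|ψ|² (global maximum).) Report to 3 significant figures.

Set d/dr [P(r) = 4πr²|ψ|²] = 0 and solve for r > 0.
This gives r = b·(√(5) + 3).
With b = 0.858, the most probable radial distance is 4.493.

r ≈ 4.49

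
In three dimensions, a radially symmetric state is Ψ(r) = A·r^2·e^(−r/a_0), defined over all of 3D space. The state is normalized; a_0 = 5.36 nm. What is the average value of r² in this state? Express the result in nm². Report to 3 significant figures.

By definition ⟨r²⟩ = ∫ r^2 |Ψ(r)|² 4πr² dr.
Using ∫₀^∞ rⁿ e^(−αr) dr = n!/αⁿ⁺¹, the ratio of the moment integral to the normalization integral gives ⟨r²⟩ = 14·a_0^2.
With a_0 = 5.36, ⟨r^2⟩ = 402.2.

⟨r^2⟩ ≈ 402 nm^2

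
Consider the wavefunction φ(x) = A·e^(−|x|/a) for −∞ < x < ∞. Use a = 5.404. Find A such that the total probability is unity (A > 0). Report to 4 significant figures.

A ≈ 0.4302

We need A² ∫|f|² dx = 1, taking the integral from −∞ to ∞.
Recall ∫₀^∞ x^m e^(−x/β) dx = m!·β^(m+1), carrying out the integral gives A² · a.
Hence A² = 1/[a].
Substituting a = 5.404 gives A² = 0.18505, so A = 0.43017.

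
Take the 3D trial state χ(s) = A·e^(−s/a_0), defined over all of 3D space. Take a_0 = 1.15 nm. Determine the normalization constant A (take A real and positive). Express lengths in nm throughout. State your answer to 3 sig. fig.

Require ∫ |χ|² 4πs² ds = 1 over the whole domain.
Recall ∫₀^∞ s^m e^(−s/β) ds = m!·β^(m+1), with χ = A·e^(−s/a_0), the integral evaluates to A²·[π·a_0^3].
Setting this equal to 1 gives A² = 1/(π·a_0^3).
Substituting a_0 = 1.15 gives A² = 0.2093, so A = 0.4575.

A ≈ 0.457 nm^(-3/2)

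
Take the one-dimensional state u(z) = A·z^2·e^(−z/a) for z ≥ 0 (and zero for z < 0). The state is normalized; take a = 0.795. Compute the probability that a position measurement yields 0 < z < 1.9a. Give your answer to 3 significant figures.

P ≈ 0.332

|u|² is the probability density, so P = ∫_{0}^{1.9a} |u|² dz.
The normalization integral ∫|u|²dz over the whole domain equals 3·a^5/4·A², and A² cancels in the ratio.
Let t = z/a; then A² and the length scale cancel, so P = ∫_{0}^{1.9} t^4·e^(-2·t) dt ÷ ∫_{0}^{∞} t^4·e^(-2·t) dt.
With ∫ t^4·e^(-2·t) dt = -(t^4/2 + t^3 + 3·t^2/2 + 3·t/2 + 3/4)·e^(-2·t) + C, the region integral is ≈ 0.24912 and the full one is 3/4.
Evaluating gives P = 0.3322.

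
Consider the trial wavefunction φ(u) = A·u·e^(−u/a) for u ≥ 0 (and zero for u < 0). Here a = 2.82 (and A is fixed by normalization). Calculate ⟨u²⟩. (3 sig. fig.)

⟨u²⟩ = ∫ u^2 |φ|² du over the full domain.
Recall ∫₀^∞ u^m e^(−u/β) du = m!·β^(m+1), the ratio of the moment integral to the normalization integral gives ⟨u²⟩ = 3·a^2.
Putting a = 2.82 gives 23.86.

⟨u^2⟩ ≈ 23.9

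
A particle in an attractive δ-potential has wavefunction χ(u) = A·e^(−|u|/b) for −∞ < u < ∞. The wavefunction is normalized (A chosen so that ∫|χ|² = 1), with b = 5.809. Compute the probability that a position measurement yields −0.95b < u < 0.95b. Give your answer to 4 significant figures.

The probability is P = ∫ |χ|² du over [−0.95b, 0.95b].
Since A² = 1/(b), this is the region integral divided by the full normalization integral.
By symmetry take twice the u ≥ 0 contribution in numerator and denominator; the 2's cancel. Substituting t = u/b, A² and the length scale cancel in the ratio: P = ∫_{0}^{0.95} e^(-2·t) dt / ∫_{0}^{∞} e^(-2·t) dt.
Using ∫ e^(-2·t) dt = -e^(-2·t)/2, the numerator is 1/2 - e^(-19/10)/2 and the denominator is 1/2.
Taking the ratio, P = 0.85043.

P ≈ 0.8504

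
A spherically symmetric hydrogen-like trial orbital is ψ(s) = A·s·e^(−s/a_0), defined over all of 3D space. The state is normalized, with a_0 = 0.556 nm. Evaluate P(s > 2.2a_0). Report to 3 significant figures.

Integrate the radial probability density 4πs²|ψ|² over s > 2.2a_0.
The full normalization integral is A²·[3·π·a_0^5] = 1, fixing A².
Let u = s/a_0; then A², 4π and the length scale all cancel, so P = ∫_{2.2}^{∞} u^4·e^(-2·u) du ÷ ∫_{0}^{∞} u^4·e^(-2·u) du.
An antiderivative of u^4·e^(-2·u) is -(u^4/2 + u^3 + 3·u^2/2 + 3·u/2 + 3/4)·e^(-2·u); evaluating from 2.2 to ∞ gives ≈ 0.41339, while the full integral is 3/4.
This evaluates to P = 0.5512.

P ≈ 0.551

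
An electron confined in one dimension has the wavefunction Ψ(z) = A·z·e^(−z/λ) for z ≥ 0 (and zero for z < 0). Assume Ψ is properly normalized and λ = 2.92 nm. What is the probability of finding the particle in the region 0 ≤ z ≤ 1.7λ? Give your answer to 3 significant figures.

P ≈ 0.660

|Ψ|² is the probability density, so P = ∫_{0}^{1.7λ} |Ψ|² dz.
The normalization integral ∫|Ψ|²dz over the whole domain equals λ^3/4·A², and A² cancels in the ratio.
In terms of u = z/λ (A² and the length scale cancel between numerator and denominator), P = [∫_{0}^{1.7} u^2·e^(-2·u) du] / [∫_{0}^{∞} u^2·e^(-2·u) du].
An antiderivative of u^2·e^(-2·u) is -(2·u^2 + 2·u + 1)·e^(-2·u)/4; evaluating from 0 to 1.7 gives 1/4 - 509·e^(-17/5)/200, while the full integral is 1/4.
Evaluating gives P = 0.6603.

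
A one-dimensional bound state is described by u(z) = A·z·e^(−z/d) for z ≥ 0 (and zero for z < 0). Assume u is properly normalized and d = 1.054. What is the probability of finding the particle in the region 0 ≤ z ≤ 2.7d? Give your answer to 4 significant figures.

|u|² is the probability density, so P = ∫_{0}^{2.7d} |u|² dz.
The normalization integral ∫|u|²dz over the whole domain equals d^3/4·A², and A² cancels in the ratio.
Substituting t = z/d, A² and the length scale cancel in the ratio: P = ∫_{0}^{2.7} t^2·e^(-2·t) dt / ∫_{0}^{∞} t^2·e^(-2·t) dt.
Using ∫ t^2·e^(-2·t) dt = -(2·t^2 + 2·t + 1)·e^(-2·t)/4, the numerator is 1/4 - 1049·e^(-27/5)/200 and the denominator is 1/4.
Evaluating gives P = 0.90524.

P ≈ 0.9052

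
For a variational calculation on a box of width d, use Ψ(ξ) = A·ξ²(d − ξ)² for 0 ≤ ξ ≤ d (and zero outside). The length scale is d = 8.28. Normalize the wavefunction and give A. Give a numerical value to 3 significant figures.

The normalization condition is ∫|Ψ|² dξ = 1 from 0 to d.
Expanding the polynomial and integrating term by term, the integral (without the A² prefactor) comes out to d^9/630.
Setting this equal to 1 gives A² = 1/(d^9/630).
Substituting d = 8.28 gives A² = 0.000003444, so A = 0.001856.

A ≈ 0.00186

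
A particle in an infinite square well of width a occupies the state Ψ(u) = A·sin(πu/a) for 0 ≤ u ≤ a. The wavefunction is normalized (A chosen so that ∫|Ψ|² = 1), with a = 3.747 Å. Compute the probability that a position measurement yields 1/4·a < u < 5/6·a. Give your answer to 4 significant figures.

P = ∫_{1/4·a}^{5/6·a} |Ψ(u)|² du.
The normalization integral ∫|Ψ|²du over the whole domain equals a/2·A², and A² cancels in the ratio.
In terms of t = u/a (A² and the length scale cancel between numerator and denominator), P = [∫_{1/4}^{5/6} sin(π·t)^2 dt] / [∫_{0}^{1} sin(π·t)^2 dt].
Using ∫ sin(π·t)^2 dt = t/2 - sin(2·π·t)/(4·π), the numerator is √(3)/(8·π) + 1/(4·π) + 7/24 and the denominator is 1/2.
Taking the ratio, P = (3·√(3) + 6 + 7·π)/(12·π).

P ≈ 0.8803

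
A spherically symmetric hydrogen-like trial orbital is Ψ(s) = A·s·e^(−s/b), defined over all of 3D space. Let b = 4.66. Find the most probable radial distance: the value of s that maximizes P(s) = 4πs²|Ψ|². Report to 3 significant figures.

The maximum of P(s) = 4πs²|Ψ|² occurs where its derivative vanishes.
Solving yields s = 2·b.
With b = 4.66, the most probable radial distance is 9.320.

s ≈ 9.32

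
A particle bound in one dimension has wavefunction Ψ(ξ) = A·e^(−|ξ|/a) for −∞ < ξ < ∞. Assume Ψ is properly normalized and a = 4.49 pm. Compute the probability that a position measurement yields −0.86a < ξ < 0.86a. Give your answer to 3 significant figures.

P ≈ 0.821

|Ψ|² is the probability density, so P = ∫_{−0.86a}^{0.86a} |Ψ|² dξ.
The normalization integral ∫|Ψ|²dξ over the whole domain equals a·A², and A² cancels in the ratio.
Both integrals are even about ξ = 0, so only the ξ ≥ 0 halves are needed (the factors of 2 cancel). Let u = ξ/a; then A² and the length scale cancel, so P = ∫_{0}^{0.86} e^(-2·u) du ÷ ∫_{0}^{∞} e^(-2·u) du.
Using ∫ e^(-2·u) du = -e^(-2·u)/2, the numerator is 1/2 - e^(-43/25)/2 and the denominator is 1/2.
The result is P = 0.8209.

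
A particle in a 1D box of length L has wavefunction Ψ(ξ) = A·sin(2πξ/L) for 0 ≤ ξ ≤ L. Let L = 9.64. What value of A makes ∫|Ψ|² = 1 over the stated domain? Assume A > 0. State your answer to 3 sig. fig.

We need A² ∫|f|² dξ = 1, taking the integral from 0 to L.
With ∫₀^L sin²(nπξ/L) dξ = L/2, ∫|Ψ|² dξ = A²·(L/2).
Hence A² = 1/[L/2].
Substituting L = 9.64 gives A² = 0.2075, so A = 0.4555.

A ≈ 0.455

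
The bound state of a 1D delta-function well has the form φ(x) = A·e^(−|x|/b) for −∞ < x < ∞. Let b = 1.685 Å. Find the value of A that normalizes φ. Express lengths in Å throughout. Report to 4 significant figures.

A ≈ 0.7704 Å^(-1/2)

Require ∫ |φ|² dx = 1 over the whole domain.
Using ∫₀^∞ xⁿ e^(−αx) dx = n!/αⁿ⁺¹, the integral (without the A² prefactor) comes out to b.
Setting this equal to 1 gives A² = 1/(b).
Substituting b = 1.685 gives A² = 0.59347, so A = 0.77037.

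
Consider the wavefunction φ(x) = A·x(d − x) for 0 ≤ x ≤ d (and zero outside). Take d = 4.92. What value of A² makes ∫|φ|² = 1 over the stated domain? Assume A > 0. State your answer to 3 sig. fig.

A^2 ≈ 0.0104

Require ∫ |φ|² dx = 1 over the whole domain.
Expanding the polynomial and integrating term by term, with φ = A·x(d − x), the integral evaluates to A²·[d^5/30].
Setting this equal to 1 gives A² = 1/(d^5/30).
Plugging in d = 4.92 yields A = 0.1020.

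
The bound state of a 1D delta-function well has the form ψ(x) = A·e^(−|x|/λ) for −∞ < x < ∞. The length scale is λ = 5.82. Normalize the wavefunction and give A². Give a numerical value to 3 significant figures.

A^2 ≈ 0.172

Require ∫ |ψ|² dx = 1 over the whole domain.
Carrying out the integral gives A² · λ.
Hence A² = 1/[λ].
Plugging in λ = 5.82 yields A = 0.4145.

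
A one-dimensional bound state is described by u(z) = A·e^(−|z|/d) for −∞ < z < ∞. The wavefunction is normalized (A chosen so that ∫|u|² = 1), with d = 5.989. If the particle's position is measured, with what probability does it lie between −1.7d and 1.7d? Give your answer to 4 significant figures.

P = ∫_{−1.7d}^{1.7d} |u(z)|² dz.
The normalization integral ∫|u|²dz over the whole domain equals d·A², and A² cancels in the ratio.
By symmetry take twice the z ≥ 0 contribution in numerator and denominator; the 2's cancel. Let t = z/d; then A² and the length scale cancel, so P = ∫_{0}^{1.7} e^(-2·t) dt ÷ ∫_{0}^{∞} e^(-2·t) dt.
With ∫ e^(-2·t) dt = -e^(-2·t)/2 + C, the region integral is 1/2 - e^(-17/5)/2 and the full one is 1/2.
This works out to P = 0.96663.

P ≈ 0.9666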